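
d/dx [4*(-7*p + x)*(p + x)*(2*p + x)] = -76*p^2 - 32*p*x + 12*x^2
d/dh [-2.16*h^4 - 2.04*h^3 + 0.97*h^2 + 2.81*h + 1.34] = -8.64*h^3 - 6.12*h^2 + 1.94*h + 2.81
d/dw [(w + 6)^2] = 2*w + 12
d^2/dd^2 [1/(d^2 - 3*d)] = 2*(-d*(d - 3) + (2*d - 3)^2)/(d^3*(d - 3)^3)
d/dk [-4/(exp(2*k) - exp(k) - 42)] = (8*exp(k) - 4)*exp(k)/(-exp(2*k) + exp(k) + 42)^2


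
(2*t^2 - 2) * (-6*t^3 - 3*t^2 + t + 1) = -12*t^5 - 6*t^4 + 14*t^3 + 8*t^2 - 2*t - 2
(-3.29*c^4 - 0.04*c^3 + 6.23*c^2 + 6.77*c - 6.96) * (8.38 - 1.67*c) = 5.4943*c^5 - 27.5034*c^4 - 10.7393*c^3 + 40.9015*c^2 + 68.3558*c - 58.3248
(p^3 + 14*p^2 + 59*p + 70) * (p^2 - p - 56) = p^5 + 13*p^4 - 11*p^3 - 773*p^2 - 3374*p - 3920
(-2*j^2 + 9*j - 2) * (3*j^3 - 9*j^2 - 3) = -6*j^5 + 45*j^4 - 87*j^3 + 24*j^2 - 27*j + 6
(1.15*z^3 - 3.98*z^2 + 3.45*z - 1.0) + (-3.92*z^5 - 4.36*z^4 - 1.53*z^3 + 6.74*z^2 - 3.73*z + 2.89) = -3.92*z^5 - 4.36*z^4 - 0.38*z^3 + 2.76*z^2 - 0.28*z + 1.89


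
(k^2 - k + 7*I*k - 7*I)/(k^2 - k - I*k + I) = (k + 7*I)/(k - I)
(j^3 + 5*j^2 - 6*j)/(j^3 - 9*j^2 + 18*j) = (j^2 + 5*j - 6)/(j^2 - 9*j + 18)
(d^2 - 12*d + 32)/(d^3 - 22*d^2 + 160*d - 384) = (d - 4)/(d^2 - 14*d + 48)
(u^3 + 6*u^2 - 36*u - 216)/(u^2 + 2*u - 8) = (u^3 + 6*u^2 - 36*u - 216)/(u^2 + 2*u - 8)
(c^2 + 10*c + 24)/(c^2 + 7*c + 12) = (c + 6)/(c + 3)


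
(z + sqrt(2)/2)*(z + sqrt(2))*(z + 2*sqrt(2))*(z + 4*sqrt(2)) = z^4 + 15*sqrt(2)*z^3/2 + 35*z^2 + 30*sqrt(2)*z + 16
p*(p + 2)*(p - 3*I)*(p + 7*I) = p^4 + 2*p^3 + 4*I*p^3 + 21*p^2 + 8*I*p^2 + 42*p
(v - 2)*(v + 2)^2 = v^3 + 2*v^2 - 4*v - 8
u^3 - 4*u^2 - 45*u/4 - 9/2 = (u - 6)*(u + 1/2)*(u + 3/2)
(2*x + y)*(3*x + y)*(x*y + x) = 6*x^3*y + 6*x^3 + 5*x^2*y^2 + 5*x^2*y + x*y^3 + x*y^2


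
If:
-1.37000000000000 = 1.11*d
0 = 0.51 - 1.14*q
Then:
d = -1.23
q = 0.45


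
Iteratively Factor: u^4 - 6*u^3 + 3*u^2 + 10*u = (u - 2)*(u^3 - 4*u^2 - 5*u) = (u - 2)*(u + 1)*(u^2 - 5*u) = (u - 5)*(u - 2)*(u + 1)*(u)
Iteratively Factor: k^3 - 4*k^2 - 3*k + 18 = (k - 3)*(k^2 - k - 6) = (k - 3)*(k + 2)*(k - 3)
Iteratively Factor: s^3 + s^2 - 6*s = (s + 3)*(s^2 - 2*s) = s*(s + 3)*(s - 2)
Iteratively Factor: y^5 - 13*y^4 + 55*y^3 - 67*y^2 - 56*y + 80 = (y - 4)*(y^4 - 9*y^3 + 19*y^2 + 9*y - 20) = (y - 4)^2*(y^3 - 5*y^2 - y + 5) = (y - 4)^2*(y - 1)*(y^2 - 4*y - 5) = (y - 4)^2*(y - 1)*(y + 1)*(y - 5)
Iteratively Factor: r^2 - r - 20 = (r - 5)*(r + 4)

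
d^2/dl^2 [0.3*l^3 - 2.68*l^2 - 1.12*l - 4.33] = 1.8*l - 5.36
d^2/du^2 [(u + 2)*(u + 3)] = 2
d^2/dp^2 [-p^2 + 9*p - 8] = -2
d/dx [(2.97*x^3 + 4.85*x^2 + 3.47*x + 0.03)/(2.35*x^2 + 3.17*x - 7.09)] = (6.9795*x^4 + 18.8298*x^3 - 55.9519*x^2 - 68.914*x - 24.6974)/(5.5225*x^4 + 14.899*x^3 - 23.2741*x^2 - 44.9506*x + 50.2681)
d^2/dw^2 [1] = 0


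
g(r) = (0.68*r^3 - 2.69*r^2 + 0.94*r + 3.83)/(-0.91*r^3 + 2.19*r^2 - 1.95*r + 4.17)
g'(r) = (2.04*r^2 - 5.38*r + 0.94)/(-0.91*r^3 + 2.19*r^2 - 1.95*r + 4.17) + (2.73*r^2 - 4.38*r + 1.95)*(0.68*r^3 - 2.69*r^2 + 0.94*r + 3.83)/(-0.91*r^3 + 2.19*r^2 - 1.95*r + 4.17)^2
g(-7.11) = -0.84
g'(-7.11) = -0.00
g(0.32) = 1.04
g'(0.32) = 0.08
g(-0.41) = 0.55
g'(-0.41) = 1.07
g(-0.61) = 0.33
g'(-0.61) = 1.07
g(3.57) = -0.24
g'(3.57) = -0.17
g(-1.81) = -0.53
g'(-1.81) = 0.37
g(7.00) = -0.52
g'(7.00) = -0.04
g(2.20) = 0.15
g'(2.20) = -0.24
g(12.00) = -0.63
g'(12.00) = -0.01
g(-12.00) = -0.82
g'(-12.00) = -0.00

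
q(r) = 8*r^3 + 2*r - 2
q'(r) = 24*r^2 + 2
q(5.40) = 1268.51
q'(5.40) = 701.84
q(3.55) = 363.01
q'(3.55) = 304.46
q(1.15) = 12.47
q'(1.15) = 33.74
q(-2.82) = -187.05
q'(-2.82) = 192.86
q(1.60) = 33.97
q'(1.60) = 63.44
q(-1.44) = -28.77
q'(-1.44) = 51.77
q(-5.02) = -1024.09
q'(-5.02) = 606.81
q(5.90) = 1652.83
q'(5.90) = 837.44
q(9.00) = 5848.00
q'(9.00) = 1946.00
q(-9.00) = -5852.00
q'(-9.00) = 1946.00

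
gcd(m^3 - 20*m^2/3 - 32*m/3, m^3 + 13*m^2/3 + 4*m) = m^2 + 4*m/3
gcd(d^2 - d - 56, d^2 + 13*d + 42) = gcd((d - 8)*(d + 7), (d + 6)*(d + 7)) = d + 7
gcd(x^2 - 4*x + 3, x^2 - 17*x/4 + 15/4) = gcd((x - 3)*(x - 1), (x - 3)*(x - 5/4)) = x - 3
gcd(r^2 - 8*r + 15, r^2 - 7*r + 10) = r - 5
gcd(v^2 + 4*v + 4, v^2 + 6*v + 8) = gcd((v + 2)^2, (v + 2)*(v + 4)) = v + 2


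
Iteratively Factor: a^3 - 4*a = (a - 2)*(a^2 + 2*a) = (a - 2)*(a + 2)*(a)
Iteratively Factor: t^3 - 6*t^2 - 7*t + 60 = (t - 4)*(t^2 - 2*t - 15) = (t - 4)*(t + 3)*(t - 5)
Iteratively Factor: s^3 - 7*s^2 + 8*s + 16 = (s - 4)*(s^2 - 3*s - 4) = (s - 4)^2*(s + 1)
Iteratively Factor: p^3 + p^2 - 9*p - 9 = (p + 3)*(p^2 - 2*p - 3) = (p + 1)*(p + 3)*(p - 3)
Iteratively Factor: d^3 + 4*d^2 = (d)*(d^2 + 4*d) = d^2*(d + 4)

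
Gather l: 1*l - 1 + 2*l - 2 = 3*l - 3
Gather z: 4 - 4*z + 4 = 8 - 4*z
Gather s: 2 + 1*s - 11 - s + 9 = 0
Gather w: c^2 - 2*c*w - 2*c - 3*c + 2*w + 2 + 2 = c^2 - 5*c + w*(2 - 2*c) + 4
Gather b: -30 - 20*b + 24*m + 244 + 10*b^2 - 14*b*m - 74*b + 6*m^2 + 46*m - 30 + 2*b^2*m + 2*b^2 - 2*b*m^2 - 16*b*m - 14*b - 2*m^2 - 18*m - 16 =b^2*(2*m + 12) + b*(-2*m^2 - 30*m - 108) + 4*m^2 + 52*m + 168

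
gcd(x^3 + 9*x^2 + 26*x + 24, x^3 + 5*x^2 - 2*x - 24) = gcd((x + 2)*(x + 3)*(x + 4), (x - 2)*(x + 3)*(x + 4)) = x^2 + 7*x + 12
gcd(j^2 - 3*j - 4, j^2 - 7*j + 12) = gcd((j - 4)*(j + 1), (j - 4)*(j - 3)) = j - 4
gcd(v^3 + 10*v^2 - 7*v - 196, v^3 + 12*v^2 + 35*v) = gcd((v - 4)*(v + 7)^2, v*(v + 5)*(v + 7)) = v + 7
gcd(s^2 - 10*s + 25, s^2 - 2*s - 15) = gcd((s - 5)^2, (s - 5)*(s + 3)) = s - 5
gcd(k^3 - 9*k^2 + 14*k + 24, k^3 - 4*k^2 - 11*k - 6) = k^2 - 5*k - 6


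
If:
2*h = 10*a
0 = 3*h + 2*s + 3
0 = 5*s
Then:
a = -1/5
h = -1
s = 0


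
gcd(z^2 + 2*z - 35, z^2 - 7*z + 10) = z - 5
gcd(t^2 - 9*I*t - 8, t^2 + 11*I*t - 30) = 1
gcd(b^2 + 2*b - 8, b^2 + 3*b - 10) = b - 2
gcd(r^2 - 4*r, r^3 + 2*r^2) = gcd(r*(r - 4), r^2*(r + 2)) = r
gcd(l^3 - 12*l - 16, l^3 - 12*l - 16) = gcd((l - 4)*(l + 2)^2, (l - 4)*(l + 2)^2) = l^3 - 12*l - 16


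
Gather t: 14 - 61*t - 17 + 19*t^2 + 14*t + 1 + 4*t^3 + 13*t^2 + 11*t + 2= 4*t^3 + 32*t^2 - 36*t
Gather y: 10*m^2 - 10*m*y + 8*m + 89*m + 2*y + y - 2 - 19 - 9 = 10*m^2 + 97*m + y*(3 - 10*m) - 30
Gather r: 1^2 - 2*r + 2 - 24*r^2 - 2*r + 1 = -24*r^2 - 4*r + 4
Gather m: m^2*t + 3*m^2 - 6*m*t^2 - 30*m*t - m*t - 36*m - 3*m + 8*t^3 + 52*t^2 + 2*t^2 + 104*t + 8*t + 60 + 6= m^2*(t + 3) + m*(-6*t^2 - 31*t - 39) + 8*t^3 + 54*t^2 + 112*t + 66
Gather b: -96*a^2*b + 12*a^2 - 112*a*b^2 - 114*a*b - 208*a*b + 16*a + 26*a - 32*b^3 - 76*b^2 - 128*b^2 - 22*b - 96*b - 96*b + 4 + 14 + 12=12*a^2 + 42*a - 32*b^3 + b^2*(-112*a - 204) + b*(-96*a^2 - 322*a - 214) + 30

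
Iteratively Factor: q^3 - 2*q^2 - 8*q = (q - 4)*(q^2 + 2*q) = q*(q - 4)*(q + 2)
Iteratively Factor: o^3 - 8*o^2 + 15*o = (o - 5)*(o^2 - 3*o) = (o - 5)*(o - 3)*(o)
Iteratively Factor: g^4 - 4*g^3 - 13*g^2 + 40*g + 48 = (g + 3)*(g^3 - 7*g^2 + 8*g + 16) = (g - 4)*(g + 3)*(g^2 - 3*g - 4) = (g - 4)*(g + 1)*(g + 3)*(g - 4)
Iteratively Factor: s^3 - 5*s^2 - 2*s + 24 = (s + 2)*(s^2 - 7*s + 12) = (s - 4)*(s + 2)*(s - 3)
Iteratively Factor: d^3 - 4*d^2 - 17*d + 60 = (d - 3)*(d^2 - d - 20) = (d - 5)*(d - 3)*(d + 4)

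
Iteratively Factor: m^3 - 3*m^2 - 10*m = (m - 5)*(m^2 + 2*m) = m*(m - 5)*(m + 2)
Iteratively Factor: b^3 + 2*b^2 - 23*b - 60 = (b + 3)*(b^2 - b - 20) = (b + 3)*(b + 4)*(b - 5)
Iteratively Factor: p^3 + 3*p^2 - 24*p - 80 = (p + 4)*(p^2 - p - 20) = (p + 4)^2*(p - 5)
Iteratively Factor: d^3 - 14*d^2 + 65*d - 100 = (d - 5)*(d^2 - 9*d + 20) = (d - 5)^2*(d - 4)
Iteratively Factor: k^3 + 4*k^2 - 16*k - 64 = (k - 4)*(k^2 + 8*k + 16) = (k - 4)*(k + 4)*(k + 4)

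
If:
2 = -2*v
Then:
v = -1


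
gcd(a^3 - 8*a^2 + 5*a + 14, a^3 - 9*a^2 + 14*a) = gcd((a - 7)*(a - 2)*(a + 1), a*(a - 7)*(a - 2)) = a^2 - 9*a + 14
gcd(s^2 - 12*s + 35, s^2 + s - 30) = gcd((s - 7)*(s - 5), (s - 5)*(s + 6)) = s - 5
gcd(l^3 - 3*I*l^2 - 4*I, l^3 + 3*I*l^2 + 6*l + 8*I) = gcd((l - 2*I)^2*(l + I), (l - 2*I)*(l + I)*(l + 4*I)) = l^2 - I*l + 2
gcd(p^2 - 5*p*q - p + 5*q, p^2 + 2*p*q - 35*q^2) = p - 5*q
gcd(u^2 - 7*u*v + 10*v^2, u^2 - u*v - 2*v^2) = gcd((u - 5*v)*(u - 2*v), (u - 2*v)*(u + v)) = u - 2*v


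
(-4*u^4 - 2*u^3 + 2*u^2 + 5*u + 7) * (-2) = 8*u^4 + 4*u^3 - 4*u^2 - 10*u - 14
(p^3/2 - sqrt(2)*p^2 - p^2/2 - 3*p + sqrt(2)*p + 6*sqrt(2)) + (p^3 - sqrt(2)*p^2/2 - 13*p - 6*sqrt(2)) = 3*p^3/2 - 3*sqrt(2)*p^2/2 - p^2/2 - 16*p + sqrt(2)*p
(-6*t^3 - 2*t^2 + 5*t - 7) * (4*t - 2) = -24*t^4 + 4*t^3 + 24*t^2 - 38*t + 14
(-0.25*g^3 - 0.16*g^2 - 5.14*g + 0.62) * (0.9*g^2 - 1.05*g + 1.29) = -0.225*g^5 + 0.1185*g^4 - 4.7805*g^3 + 5.7486*g^2 - 7.2816*g + 0.7998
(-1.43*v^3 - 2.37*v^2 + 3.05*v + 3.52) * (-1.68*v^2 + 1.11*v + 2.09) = 2.4024*v^5 + 2.3943*v^4 - 10.7434*v^3 - 7.4814*v^2 + 10.2817*v + 7.3568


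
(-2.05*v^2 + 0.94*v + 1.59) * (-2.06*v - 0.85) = 4.223*v^3 - 0.1939*v^2 - 4.0744*v - 1.3515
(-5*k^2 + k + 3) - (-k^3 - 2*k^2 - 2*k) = k^3 - 3*k^2 + 3*k + 3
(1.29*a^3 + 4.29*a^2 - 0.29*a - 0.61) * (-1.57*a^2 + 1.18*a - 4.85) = -2.0253*a^5 - 5.2131*a^4 - 0.739*a^3 - 20.191*a^2 + 0.6867*a + 2.9585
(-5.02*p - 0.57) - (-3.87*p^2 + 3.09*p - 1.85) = 3.87*p^2 - 8.11*p + 1.28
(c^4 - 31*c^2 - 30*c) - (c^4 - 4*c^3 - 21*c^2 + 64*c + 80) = 4*c^3 - 10*c^2 - 94*c - 80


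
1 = 1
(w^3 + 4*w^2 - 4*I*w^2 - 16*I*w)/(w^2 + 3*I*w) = (w^2 + 4*w*(1 - I) - 16*I)/(w + 3*I)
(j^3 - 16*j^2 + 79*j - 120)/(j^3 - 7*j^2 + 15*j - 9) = (j^2 - 13*j + 40)/(j^2 - 4*j + 3)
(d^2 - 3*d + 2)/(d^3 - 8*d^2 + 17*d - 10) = 1/(d - 5)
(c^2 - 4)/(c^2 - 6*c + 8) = (c + 2)/(c - 4)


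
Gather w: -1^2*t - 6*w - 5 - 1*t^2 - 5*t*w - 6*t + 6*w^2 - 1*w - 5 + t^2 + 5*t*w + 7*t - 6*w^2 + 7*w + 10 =0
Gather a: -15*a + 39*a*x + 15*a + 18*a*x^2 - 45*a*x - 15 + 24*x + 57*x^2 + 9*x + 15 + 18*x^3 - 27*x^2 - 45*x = a*(18*x^2 - 6*x) + 18*x^3 + 30*x^2 - 12*x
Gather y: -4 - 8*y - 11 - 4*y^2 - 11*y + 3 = -4*y^2 - 19*y - 12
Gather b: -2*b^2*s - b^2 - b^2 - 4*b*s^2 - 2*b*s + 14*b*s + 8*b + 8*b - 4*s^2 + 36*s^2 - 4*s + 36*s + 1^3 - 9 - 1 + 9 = b^2*(-2*s - 2) + b*(-4*s^2 + 12*s + 16) + 32*s^2 + 32*s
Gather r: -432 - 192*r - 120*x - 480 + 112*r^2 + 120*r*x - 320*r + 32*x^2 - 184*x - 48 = 112*r^2 + r*(120*x - 512) + 32*x^2 - 304*x - 960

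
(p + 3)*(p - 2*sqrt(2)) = p^2 - 2*sqrt(2)*p + 3*p - 6*sqrt(2)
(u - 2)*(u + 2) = u^2 - 4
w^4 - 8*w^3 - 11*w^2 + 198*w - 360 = (w - 6)*(w - 4)*(w - 3)*(w + 5)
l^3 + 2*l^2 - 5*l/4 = l*(l - 1/2)*(l + 5/2)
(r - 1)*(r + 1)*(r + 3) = r^3 + 3*r^2 - r - 3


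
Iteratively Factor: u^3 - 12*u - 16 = (u + 2)*(u^2 - 2*u - 8) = (u + 2)^2*(u - 4)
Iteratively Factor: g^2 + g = (g + 1)*(g)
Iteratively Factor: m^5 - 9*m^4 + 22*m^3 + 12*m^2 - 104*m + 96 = (m - 4)*(m^4 - 5*m^3 + 2*m^2 + 20*m - 24) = (m - 4)*(m + 2)*(m^3 - 7*m^2 + 16*m - 12) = (m - 4)*(m - 3)*(m + 2)*(m^2 - 4*m + 4) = (m - 4)*(m - 3)*(m - 2)*(m + 2)*(m - 2)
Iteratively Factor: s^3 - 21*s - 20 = (s + 4)*(s^2 - 4*s - 5) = (s - 5)*(s + 4)*(s + 1)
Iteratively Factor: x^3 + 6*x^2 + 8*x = (x)*(x^2 + 6*x + 8) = x*(x + 4)*(x + 2)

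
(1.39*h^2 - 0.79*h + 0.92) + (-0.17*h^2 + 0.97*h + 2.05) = 1.22*h^2 + 0.18*h + 2.97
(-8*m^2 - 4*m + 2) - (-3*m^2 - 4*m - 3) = 5 - 5*m^2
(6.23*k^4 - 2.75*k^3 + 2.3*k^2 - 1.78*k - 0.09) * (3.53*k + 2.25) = 21.9919*k^5 + 4.31*k^4 + 1.9315*k^3 - 1.1084*k^2 - 4.3227*k - 0.2025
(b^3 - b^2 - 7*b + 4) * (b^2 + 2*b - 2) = b^5 + b^4 - 11*b^3 - 8*b^2 + 22*b - 8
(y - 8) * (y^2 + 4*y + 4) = y^3 - 4*y^2 - 28*y - 32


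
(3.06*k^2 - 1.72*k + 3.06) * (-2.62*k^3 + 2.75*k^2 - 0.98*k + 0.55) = -8.0172*k^5 + 12.9214*k^4 - 15.746*k^3 + 11.7836*k^2 - 3.9448*k + 1.683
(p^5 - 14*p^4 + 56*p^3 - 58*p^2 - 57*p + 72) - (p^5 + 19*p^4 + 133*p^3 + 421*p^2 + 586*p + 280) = -33*p^4 - 77*p^3 - 479*p^2 - 643*p - 208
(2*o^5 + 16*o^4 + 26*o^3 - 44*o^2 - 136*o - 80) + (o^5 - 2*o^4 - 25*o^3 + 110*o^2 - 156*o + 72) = 3*o^5 + 14*o^4 + o^3 + 66*o^2 - 292*o - 8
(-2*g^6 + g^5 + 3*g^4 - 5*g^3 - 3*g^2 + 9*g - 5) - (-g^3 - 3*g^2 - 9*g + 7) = -2*g^6 + g^5 + 3*g^4 - 4*g^3 + 18*g - 12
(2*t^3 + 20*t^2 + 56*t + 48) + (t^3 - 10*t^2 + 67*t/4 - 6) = 3*t^3 + 10*t^2 + 291*t/4 + 42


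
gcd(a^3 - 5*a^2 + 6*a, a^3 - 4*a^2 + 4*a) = a^2 - 2*a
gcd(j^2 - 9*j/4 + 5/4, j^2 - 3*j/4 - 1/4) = j - 1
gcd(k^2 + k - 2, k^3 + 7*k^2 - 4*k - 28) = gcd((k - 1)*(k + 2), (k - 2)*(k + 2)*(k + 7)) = k + 2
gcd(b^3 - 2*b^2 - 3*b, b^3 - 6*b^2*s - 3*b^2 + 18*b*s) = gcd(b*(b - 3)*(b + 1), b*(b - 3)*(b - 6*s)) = b^2 - 3*b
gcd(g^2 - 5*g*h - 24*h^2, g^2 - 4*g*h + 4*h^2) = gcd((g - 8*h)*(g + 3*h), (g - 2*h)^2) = 1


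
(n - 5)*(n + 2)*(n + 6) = n^3 + 3*n^2 - 28*n - 60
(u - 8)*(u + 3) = u^2 - 5*u - 24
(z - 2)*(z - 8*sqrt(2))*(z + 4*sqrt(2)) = z^3 - 4*sqrt(2)*z^2 - 2*z^2 - 64*z + 8*sqrt(2)*z + 128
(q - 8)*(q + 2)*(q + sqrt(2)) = q^3 - 6*q^2 + sqrt(2)*q^2 - 16*q - 6*sqrt(2)*q - 16*sqrt(2)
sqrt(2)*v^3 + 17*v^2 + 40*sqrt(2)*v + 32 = (v + 4*sqrt(2))^2*(sqrt(2)*v + 1)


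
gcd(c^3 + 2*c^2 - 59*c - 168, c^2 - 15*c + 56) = c - 8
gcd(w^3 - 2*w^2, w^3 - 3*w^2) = w^2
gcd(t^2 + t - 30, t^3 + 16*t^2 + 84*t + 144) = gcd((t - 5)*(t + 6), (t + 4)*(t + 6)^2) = t + 6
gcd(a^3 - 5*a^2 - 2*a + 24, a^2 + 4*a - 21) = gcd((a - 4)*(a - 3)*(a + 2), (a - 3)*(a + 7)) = a - 3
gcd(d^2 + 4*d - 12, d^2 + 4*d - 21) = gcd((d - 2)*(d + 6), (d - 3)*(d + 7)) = 1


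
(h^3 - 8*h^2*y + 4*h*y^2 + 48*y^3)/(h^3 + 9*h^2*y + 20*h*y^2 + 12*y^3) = (h^2 - 10*h*y + 24*y^2)/(h^2 + 7*h*y + 6*y^2)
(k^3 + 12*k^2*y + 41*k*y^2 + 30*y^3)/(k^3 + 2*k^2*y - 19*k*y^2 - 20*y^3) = (-k - 6*y)/(-k + 4*y)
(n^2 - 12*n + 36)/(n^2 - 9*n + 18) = (n - 6)/(n - 3)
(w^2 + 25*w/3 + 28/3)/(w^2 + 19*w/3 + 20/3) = (w + 7)/(w + 5)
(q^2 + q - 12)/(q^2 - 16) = (q - 3)/(q - 4)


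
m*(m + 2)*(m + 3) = m^3 + 5*m^2 + 6*m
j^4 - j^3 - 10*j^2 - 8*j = j*(j - 4)*(j + 1)*(j + 2)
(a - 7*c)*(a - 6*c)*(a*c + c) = a^3*c - 13*a^2*c^2 + a^2*c + 42*a*c^3 - 13*a*c^2 + 42*c^3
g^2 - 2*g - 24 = (g - 6)*(g + 4)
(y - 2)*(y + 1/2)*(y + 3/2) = y^3 - 13*y/4 - 3/2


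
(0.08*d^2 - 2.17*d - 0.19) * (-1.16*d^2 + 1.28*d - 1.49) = -0.0928*d^4 + 2.6196*d^3 - 2.6764*d^2 + 2.9901*d + 0.2831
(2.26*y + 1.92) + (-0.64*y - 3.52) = 1.62*y - 1.6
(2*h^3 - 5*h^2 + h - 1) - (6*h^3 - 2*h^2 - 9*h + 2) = -4*h^3 - 3*h^2 + 10*h - 3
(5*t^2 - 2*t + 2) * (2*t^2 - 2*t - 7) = 10*t^4 - 14*t^3 - 27*t^2 + 10*t - 14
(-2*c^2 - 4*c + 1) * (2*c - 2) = -4*c^3 - 4*c^2 + 10*c - 2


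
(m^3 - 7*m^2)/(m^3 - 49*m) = m/(m + 7)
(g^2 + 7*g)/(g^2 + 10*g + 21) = g/(g + 3)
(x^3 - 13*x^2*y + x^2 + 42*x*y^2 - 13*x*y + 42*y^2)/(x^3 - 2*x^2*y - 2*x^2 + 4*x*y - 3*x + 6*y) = (x^2 - 13*x*y + 42*y^2)/(x^2 - 2*x*y - 3*x + 6*y)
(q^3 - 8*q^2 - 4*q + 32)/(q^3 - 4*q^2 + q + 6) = (q^2 - 6*q - 16)/(q^2 - 2*q - 3)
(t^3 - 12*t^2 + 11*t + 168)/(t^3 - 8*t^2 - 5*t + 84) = (t - 8)/(t - 4)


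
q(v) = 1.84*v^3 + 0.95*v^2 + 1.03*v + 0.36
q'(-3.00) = 45.01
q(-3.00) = -43.86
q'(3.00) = 56.41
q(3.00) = 61.68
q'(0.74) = 5.46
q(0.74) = 2.39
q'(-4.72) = 115.04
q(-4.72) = -176.82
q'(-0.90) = 3.79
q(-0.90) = -1.14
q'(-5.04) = 131.67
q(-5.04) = -216.26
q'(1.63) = 18.79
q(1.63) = 12.53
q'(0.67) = 4.78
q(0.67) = 2.03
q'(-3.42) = 59.10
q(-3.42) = -65.65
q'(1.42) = 14.86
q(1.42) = 9.01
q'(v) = 5.52*v^2 + 1.9*v + 1.03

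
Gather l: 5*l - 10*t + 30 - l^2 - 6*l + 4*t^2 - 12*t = -l^2 - l + 4*t^2 - 22*t + 30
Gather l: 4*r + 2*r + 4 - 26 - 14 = 6*r - 36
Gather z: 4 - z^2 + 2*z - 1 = -z^2 + 2*z + 3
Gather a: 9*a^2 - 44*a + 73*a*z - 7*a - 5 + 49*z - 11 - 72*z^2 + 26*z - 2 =9*a^2 + a*(73*z - 51) - 72*z^2 + 75*z - 18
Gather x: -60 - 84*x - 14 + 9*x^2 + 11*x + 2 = 9*x^2 - 73*x - 72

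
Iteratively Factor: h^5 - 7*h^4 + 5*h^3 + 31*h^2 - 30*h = (h - 3)*(h^4 - 4*h^3 - 7*h^2 + 10*h) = h*(h - 3)*(h^3 - 4*h^2 - 7*h + 10) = h*(h - 3)*(h + 2)*(h^2 - 6*h + 5) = h*(h - 3)*(h - 1)*(h + 2)*(h - 5)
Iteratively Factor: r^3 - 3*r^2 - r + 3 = (r - 1)*(r^2 - 2*r - 3) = (r - 1)*(r + 1)*(r - 3)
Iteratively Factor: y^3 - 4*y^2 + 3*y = (y)*(y^2 - 4*y + 3) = y*(y - 1)*(y - 3)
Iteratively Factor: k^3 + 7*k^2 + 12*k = (k)*(k^2 + 7*k + 12) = k*(k + 4)*(k + 3)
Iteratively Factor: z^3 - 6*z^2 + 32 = (z - 4)*(z^2 - 2*z - 8) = (z - 4)^2*(z + 2)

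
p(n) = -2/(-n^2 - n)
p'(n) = -2*(2*n + 1)/(-n^2 - n)^2 = 2*(-2*n - 1)/(n^2*(n + 1)^2)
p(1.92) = 0.36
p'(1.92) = -0.31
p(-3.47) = 0.23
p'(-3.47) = 0.16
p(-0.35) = -8.79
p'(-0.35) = -11.59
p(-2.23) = 0.73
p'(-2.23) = 0.92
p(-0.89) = -20.43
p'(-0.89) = 162.76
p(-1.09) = 20.39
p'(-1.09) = 245.23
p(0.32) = 4.73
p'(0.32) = -18.38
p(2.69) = 0.20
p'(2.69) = -0.13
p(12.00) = 0.01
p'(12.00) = 0.00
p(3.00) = 0.17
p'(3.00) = -0.10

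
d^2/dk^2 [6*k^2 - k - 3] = 12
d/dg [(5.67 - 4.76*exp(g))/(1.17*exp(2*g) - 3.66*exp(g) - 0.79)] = (5.5692*exp(2*g) - 13.2678*exp(g) + 24.5126)*exp(g)/(1.3689*exp(4*g) - 8.5644*exp(3*g) + 11.547*exp(2*g) + 5.7828*exp(g) + 0.6241)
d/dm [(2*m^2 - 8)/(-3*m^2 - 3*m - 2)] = 2*(-3*m^2 - 28*m - 12)/(9*m^4 + 18*m^3 + 21*m^2 + 12*m + 4)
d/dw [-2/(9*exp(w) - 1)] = 18*exp(w)/(9*exp(w) - 1)^2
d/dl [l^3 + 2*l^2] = l*(3*l + 4)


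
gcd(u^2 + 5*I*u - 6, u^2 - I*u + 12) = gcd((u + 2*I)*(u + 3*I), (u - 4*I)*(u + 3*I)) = u + 3*I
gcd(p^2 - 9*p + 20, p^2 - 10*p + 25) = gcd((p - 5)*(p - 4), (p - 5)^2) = p - 5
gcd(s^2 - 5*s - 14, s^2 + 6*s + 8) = s + 2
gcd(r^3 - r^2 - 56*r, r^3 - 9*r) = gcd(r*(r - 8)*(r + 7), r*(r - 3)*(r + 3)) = r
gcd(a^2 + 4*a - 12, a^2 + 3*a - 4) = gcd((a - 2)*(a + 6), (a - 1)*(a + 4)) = 1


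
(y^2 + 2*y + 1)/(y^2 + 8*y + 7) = (y + 1)/(y + 7)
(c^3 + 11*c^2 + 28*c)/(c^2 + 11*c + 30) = c*(c^2 + 11*c + 28)/(c^2 + 11*c + 30)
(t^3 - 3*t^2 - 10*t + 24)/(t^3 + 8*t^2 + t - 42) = (t - 4)/(t + 7)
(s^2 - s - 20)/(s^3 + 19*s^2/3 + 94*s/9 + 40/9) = 9*(s - 5)/(9*s^2 + 21*s + 10)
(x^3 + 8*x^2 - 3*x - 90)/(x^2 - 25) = (x^2 + 3*x - 18)/(x - 5)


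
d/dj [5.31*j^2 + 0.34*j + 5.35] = 10.62*j + 0.34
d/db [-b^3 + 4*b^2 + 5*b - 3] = -3*b^2 + 8*b + 5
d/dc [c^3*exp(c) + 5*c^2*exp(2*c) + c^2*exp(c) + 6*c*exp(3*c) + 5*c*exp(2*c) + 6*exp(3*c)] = (c^3 + 10*c^2*exp(c) + 4*c^2 + 18*c*exp(2*c) + 20*c*exp(c) + 2*c + 24*exp(2*c) + 5*exp(c))*exp(c)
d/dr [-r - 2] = -1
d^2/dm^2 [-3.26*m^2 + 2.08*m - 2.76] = -6.52000000000000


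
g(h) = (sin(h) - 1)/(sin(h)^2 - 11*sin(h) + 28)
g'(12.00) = 0.01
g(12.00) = -0.04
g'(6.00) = 0.02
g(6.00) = -0.04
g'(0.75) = 0.03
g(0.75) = -0.02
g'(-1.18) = 0.00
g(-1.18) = -0.05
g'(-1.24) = 0.00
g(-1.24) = -0.05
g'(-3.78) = -0.03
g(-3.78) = -0.02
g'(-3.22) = -0.02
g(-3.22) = -0.03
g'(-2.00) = -0.00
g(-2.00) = -0.05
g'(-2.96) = -0.02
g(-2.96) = -0.04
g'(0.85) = 0.03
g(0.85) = -0.01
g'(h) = (-2*sin(h)*cos(h) + 11*cos(h))*(sin(h) - 1)/(sin(h)^2 - 11*sin(h) + 28)^2 + cos(h)/(sin(h)^2 - 11*sin(h) + 28)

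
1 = 1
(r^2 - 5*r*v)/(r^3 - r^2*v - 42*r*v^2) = (-r + 5*v)/(-r^2 + r*v + 42*v^2)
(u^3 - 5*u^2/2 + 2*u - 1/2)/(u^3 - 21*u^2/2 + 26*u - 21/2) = (u^2 - 2*u + 1)/(u^2 - 10*u + 21)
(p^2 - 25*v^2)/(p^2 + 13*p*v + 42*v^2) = (p^2 - 25*v^2)/(p^2 + 13*p*v + 42*v^2)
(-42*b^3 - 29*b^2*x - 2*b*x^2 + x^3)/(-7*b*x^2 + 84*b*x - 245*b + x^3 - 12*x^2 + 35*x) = (6*b^2 + 5*b*x + x^2)/(x^2 - 12*x + 35)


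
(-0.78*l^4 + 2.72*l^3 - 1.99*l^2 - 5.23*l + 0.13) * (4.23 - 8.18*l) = 6.3804*l^5 - 25.549*l^4 + 27.7838*l^3 + 34.3637*l^2 - 23.1863*l + 0.5499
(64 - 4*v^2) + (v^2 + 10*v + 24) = -3*v^2 + 10*v + 88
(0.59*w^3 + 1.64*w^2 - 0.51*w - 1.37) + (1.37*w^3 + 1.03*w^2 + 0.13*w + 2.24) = 1.96*w^3 + 2.67*w^2 - 0.38*w + 0.87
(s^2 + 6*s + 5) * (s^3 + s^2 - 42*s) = s^5 + 7*s^4 - 31*s^3 - 247*s^2 - 210*s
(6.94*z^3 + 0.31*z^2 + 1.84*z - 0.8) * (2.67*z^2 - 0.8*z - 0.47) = 18.5298*z^5 - 4.7243*z^4 + 1.403*z^3 - 3.7537*z^2 - 0.2248*z + 0.376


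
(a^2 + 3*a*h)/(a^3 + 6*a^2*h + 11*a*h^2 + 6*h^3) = a/(a^2 + 3*a*h + 2*h^2)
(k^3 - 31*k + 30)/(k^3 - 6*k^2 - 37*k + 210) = (k - 1)/(k - 7)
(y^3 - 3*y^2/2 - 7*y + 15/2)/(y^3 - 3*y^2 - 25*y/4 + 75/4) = 2*(y - 1)/(2*y - 5)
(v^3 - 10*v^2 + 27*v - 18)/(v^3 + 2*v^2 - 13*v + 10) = (v^2 - 9*v + 18)/(v^2 + 3*v - 10)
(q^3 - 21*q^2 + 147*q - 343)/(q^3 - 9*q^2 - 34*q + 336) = (q^2 - 14*q + 49)/(q^2 - 2*q - 48)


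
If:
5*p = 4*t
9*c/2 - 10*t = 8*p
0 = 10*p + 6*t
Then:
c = 0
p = 0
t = 0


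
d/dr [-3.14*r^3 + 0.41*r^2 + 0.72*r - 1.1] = -9.42*r^2 + 0.82*r + 0.72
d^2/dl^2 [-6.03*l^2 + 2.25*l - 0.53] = -12.0600000000000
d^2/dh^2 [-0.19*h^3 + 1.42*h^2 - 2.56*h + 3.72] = 2.84 - 1.14*h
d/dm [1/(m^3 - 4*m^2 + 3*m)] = (-3*m^2 + 8*m - 3)/(m^2*(m^2 - 4*m + 3)^2)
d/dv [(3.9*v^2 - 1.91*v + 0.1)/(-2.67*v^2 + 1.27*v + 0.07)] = (-0.146699999999999*v^2 + 1.08*v - 0.2607)/(7.1289*v^4 - 6.7818*v^3 + 1.2391*v^2 + 0.1778*v + 0.0049)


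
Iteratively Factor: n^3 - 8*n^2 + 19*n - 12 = (n - 4)*(n^2 - 4*n + 3) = (n - 4)*(n - 3)*(n - 1)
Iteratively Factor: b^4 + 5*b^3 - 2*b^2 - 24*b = (b)*(b^3 + 5*b^2 - 2*b - 24) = b*(b + 3)*(b^2 + 2*b - 8) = b*(b + 3)*(b + 4)*(b - 2)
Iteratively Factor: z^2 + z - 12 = (z - 3)*(z + 4)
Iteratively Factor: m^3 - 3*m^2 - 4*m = (m)*(m^2 - 3*m - 4) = m*(m + 1)*(m - 4)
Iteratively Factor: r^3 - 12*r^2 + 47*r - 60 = (r - 4)*(r^2 - 8*r + 15) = (r - 5)*(r - 4)*(r - 3)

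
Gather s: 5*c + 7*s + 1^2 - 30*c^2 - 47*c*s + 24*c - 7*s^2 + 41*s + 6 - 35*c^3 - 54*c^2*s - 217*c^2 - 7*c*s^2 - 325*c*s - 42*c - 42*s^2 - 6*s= -35*c^3 - 247*c^2 - 13*c + s^2*(-7*c - 49) + s*(-54*c^2 - 372*c + 42) + 7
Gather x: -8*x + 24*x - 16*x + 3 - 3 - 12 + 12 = 0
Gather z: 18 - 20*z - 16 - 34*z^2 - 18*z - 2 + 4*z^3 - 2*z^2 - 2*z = 4*z^3 - 36*z^2 - 40*z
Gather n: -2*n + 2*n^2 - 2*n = 2*n^2 - 4*n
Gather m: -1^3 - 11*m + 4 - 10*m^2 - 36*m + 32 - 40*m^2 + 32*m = -50*m^2 - 15*m + 35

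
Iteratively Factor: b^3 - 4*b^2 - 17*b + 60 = (b - 3)*(b^2 - b - 20) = (b - 3)*(b + 4)*(b - 5)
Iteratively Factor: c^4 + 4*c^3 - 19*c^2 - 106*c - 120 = (c + 3)*(c^3 + c^2 - 22*c - 40) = (c + 2)*(c + 3)*(c^2 - c - 20) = (c + 2)*(c + 3)*(c + 4)*(c - 5)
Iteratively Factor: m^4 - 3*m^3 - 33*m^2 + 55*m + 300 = (m - 5)*(m^3 + 2*m^2 - 23*m - 60) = (m - 5)^2*(m^2 + 7*m + 12) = (m - 5)^2*(m + 4)*(m + 3)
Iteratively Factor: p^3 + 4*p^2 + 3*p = (p + 1)*(p^2 + 3*p) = (p + 1)*(p + 3)*(p)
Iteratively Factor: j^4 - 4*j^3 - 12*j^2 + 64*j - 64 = (j - 4)*(j^3 - 12*j + 16) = (j - 4)*(j - 2)*(j^2 + 2*j - 8) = (j - 4)*(j - 2)*(j + 4)*(j - 2)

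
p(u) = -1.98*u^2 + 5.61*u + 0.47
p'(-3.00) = 17.49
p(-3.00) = -34.18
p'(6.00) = -18.15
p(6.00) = -37.15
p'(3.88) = -9.75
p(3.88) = -7.57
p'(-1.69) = 12.30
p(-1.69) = -14.67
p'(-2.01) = 13.57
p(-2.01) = -18.81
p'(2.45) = -4.09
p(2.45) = 2.33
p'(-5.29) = 26.56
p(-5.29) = -84.62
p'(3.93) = -9.95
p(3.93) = -8.06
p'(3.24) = -7.22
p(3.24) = -2.14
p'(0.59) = 3.27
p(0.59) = 3.09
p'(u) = 5.61 - 3.96*u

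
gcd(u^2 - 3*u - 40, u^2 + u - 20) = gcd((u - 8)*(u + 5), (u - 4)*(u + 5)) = u + 5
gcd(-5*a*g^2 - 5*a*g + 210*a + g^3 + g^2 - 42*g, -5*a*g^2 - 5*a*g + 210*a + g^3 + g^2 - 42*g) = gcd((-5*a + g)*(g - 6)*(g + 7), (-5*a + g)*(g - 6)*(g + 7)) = 5*a*g^2 + 5*a*g - 210*a - g^3 - g^2 + 42*g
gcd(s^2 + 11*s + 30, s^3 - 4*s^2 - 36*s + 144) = s + 6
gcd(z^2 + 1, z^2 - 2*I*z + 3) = z + I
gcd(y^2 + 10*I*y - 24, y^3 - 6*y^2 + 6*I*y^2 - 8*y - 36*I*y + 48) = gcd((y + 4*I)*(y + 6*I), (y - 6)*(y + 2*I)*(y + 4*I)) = y + 4*I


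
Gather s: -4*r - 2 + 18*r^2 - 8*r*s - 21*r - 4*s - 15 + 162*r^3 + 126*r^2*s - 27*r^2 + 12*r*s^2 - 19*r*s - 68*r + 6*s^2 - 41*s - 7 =162*r^3 - 9*r^2 - 93*r + s^2*(12*r + 6) + s*(126*r^2 - 27*r - 45) - 24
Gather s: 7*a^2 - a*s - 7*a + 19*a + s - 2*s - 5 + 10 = 7*a^2 + 12*a + s*(-a - 1) + 5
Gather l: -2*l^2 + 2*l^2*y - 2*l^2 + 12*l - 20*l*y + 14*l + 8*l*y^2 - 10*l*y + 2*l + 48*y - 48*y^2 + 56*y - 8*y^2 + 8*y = l^2*(2*y - 4) + l*(8*y^2 - 30*y + 28) - 56*y^2 + 112*y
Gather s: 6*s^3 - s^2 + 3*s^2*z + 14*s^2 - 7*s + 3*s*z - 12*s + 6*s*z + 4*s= 6*s^3 + s^2*(3*z + 13) + s*(9*z - 15)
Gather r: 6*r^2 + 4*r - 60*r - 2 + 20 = 6*r^2 - 56*r + 18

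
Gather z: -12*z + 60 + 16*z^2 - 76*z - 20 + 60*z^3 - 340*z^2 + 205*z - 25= 60*z^3 - 324*z^2 + 117*z + 15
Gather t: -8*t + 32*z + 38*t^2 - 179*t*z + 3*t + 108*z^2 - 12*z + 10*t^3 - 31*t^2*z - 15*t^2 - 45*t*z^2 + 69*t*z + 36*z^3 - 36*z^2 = 10*t^3 + t^2*(23 - 31*z) + t*(-45*z^2 - 110*z - 5) + 36*z^3 + 72*z^2 + 20*z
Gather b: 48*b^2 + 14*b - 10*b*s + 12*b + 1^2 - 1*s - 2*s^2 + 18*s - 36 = 48*b^2 + b*(26 - 10*s) - 2*s^2 + 17*s - 35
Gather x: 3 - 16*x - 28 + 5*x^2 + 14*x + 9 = 5*x^2 - 2*x - 16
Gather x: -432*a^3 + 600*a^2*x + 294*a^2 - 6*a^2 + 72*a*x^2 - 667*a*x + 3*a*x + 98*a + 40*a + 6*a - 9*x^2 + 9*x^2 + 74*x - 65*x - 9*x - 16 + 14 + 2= -432*a^3 + 288*a^2 + 72*a*x^2 + 144*a + x*(600*a^2 - 664*a)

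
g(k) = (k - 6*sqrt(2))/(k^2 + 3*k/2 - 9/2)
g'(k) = (-2*k - 3/2)*(k - 6*sqrt(2))/(k^2 + 3*k/2 - 9/2)^2 + 1/(k^2 + 3*k/2 - 9/2) = 2*(2*k^2 + 3*k - (k - 6*sqrt(2))*(4*k + 3) - 9)/(2*k^2 + 3*k - 9)^2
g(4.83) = -0.14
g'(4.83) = 0.10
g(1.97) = -2.79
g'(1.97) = 6.92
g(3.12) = -0.54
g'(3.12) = 0.52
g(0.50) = 2.28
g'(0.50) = 1.34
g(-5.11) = -0.97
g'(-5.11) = -0.54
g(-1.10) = 1.94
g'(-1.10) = -0.48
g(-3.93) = -2.46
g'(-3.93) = -2.90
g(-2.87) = 19.99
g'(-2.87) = -150.94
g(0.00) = 1.89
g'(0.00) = 0.41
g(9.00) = 0.01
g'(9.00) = 0.01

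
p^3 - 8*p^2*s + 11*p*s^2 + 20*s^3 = (p - 5*s)*(p - 4*s)*(p + s)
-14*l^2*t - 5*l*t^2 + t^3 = t*(-7*l + t)*(2*l + t)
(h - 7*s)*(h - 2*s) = h^2 - 9*h*s + 14*s^2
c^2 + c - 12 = (c - 3)*(c + 4)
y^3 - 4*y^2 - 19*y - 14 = (y - 7)*(y + 1)*(y + 2)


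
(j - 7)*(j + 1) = j^2 - 6*j - 7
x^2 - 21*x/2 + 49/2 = (x - 7)*(x - 7/2)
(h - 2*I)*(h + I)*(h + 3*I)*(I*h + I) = I*h^4 - 2*h^3 + I*h^3 - 2*h^2 + 5*I*h^2 - 6*h + 5*I*h - 6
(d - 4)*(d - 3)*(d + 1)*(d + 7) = d^4 + d^3 - 37*d^2 + 47*d + 84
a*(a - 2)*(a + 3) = a^3 + a^2 - 6*a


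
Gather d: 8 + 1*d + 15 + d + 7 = 2*d + 30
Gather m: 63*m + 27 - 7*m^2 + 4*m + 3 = -7*m^2 + 67*m + 30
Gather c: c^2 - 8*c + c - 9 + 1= c^2 - 7*c - 8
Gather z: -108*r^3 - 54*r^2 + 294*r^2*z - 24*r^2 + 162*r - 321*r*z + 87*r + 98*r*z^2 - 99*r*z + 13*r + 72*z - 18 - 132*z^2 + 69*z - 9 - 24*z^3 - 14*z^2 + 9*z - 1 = -108*r^3 - 78*r^2 + 262*r - 24*z^3 + z^2*(98*r - 146) + z*(294*r^2 - 420*r + 150) - 28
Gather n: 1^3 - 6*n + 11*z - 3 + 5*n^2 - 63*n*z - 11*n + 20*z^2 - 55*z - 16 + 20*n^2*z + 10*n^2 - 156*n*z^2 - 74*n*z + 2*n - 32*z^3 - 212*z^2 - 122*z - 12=n^2*(20*z + 15) + n*(-156*z^2 - 137*z - 15) - 32*z^3 - 192*z^2 - 166*z - 30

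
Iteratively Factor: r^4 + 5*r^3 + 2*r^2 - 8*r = (r + 4)*(r^3 + r^2 - 2*r) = (r - 1)*(r + 4)*(r^2 + 2*r) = (r - 1)*(r + 2)*(r + 4)*(r)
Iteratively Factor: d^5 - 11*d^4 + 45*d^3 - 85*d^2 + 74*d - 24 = (d - 2)*(d^4 - 9*d^3 + 27*d^2 - 31*d + 12) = (d - 3)*(d - 2)*(d^3 - 6*d^2 + 9*d - 4) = (d - 4)*(d - 3)*(d - 2)*(d^2 - 2*d + 1) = (d - 4)*(d - 3)*(d - 2)*(d - 1)*(d - 1)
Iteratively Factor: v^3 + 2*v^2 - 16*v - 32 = (v + 4)*(v^2 - 2*v - 8) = (v + 2)*(v + 4)*(v - 4)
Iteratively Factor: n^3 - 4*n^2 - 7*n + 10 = (n + 2)*(n^2 - 6*n + 5) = (n - 1)*(n + 2)*(n - 5)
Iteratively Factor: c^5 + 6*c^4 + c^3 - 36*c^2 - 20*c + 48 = (c - 1)*(c^4 + 7*c^3 + 8*c^2 - 28*c - 48) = (c - 1)*(c + 3)*(c^3 + 4*c^2 - 4*c - 16) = (c - 1)*(c + 3)*(c + 4)*(c^2 - 4) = (c - 1)*(c + 2)*(c + 3)*(c + 4)*(c - 2)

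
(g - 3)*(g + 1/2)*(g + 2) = g^3 - g^2/2 - 13*g/2 - 3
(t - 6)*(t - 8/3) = t^2 - 26*t/3 + 16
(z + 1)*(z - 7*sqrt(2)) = z^2 - 7*sqrt(2)*z + z - 7*sqrt(2)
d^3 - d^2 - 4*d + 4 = (d - 2)*(d - 1)*(d + 2)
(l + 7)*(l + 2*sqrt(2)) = l^2 + 2*sqrt(2)*l + 7*l + 14*sqrt(2)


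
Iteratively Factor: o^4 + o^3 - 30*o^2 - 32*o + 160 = (o - 5)*(o^3 + 6*o^2 - 32) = (o - 5)*(o + 4)*(o^2 + 2*o - 8) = (o - 5)*(o + 4)^2*(o - 2)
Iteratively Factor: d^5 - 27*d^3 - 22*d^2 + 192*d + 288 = (d + 3)*(d^4 - 3*d^3 - 18*d^2 + 32*d + 96) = (d + 3)^2*(d^3 - 6*d^2 + 32) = (d - 4)*(d + 3)^2*(d^2 - 2*d - 8) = (d - 4)^2*(d + 3)^2*(d + 2)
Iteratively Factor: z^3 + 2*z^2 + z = (z + 1)*(z^2 + z) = z*(z + 1)*(z + 1)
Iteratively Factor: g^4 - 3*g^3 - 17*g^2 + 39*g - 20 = (g - 1)*(g^3 - 2*g^2 - 19*g + 20) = (g - 5)*(g - 1)*(g^2 + 3*g - 4) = (g - 5)*(g - 1)*(g + 4)*(g - 1)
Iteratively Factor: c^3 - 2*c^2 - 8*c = (c + 2)*(c^2 - 4*c) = c*(c + 2)*(c - 4)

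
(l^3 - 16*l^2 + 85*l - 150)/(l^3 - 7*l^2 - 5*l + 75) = (l - 6)/(l + 3)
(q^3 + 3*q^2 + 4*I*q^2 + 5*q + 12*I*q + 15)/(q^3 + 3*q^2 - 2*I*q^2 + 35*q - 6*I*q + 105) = (q - I)/(q - 7*I)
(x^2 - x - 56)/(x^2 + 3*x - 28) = (x - 8)/(x - 4)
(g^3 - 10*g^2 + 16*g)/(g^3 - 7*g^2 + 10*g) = (g - 8)/(g - 5)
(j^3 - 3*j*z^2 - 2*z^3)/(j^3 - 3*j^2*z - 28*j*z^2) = (-j^3 + 3*j*z^2 + 2*z^3)/(j*(-j^2 + 3*j*z + 28*z^2))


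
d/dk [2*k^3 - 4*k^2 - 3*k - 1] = 6*k^2 - 8*k - 3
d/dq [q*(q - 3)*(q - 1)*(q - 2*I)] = 4*q^3 + q^2*(-12 - 6*I) + q*(6 + 16*I) - 6*I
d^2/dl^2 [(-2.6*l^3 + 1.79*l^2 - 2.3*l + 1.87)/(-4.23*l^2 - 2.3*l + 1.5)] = (-5.6843418860808e-14*l^5 - 5.6843418860808e-14*l^4 + 177.63916*l^3 - 322.723638*l^2 + 13.50162*l - 35.6999)/(75.686967*l^6 + 123.46101*l^5 - 13.38795*l^4 - 75.394*l^3 + 4.74750000000001*l^2 + 15.525*l - 3.375)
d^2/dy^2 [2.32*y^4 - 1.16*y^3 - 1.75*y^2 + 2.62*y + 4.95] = 27.84*y^2 - 6.96*y - 3.5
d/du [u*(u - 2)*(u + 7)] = 3*u^2 + 10*u - 14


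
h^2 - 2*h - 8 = (h - 4)*(h + 2)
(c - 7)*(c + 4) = c^2 - 3*c - 28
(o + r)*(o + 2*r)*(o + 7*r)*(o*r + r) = o^4*r + 10*o^3*r^2 + o^3*r + 23*o^2*r^3 + 10*o^2*r^2 + 14*o*r^4 + 23*o*r^3 + 14*r^4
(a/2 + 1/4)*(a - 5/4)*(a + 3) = a^3/2 + 9*a^2/8 - 23*a/16 - 15/16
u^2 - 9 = (u - 3)*(u + 3)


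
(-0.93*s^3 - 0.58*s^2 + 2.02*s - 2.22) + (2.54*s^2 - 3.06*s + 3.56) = -0.93*s^3 + 1.96*s^2 - 1.04*s + 1.34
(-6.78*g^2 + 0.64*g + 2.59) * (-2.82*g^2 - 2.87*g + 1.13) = 19.1196*g^4 + 17.6538*g^3 - 16.802*g^2 - 6.7101*g + 2.9267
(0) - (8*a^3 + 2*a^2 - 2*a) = -8*a^3 - 2*a^2 + 2*a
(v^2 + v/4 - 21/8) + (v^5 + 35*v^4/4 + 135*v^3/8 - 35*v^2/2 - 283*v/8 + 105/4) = v^5 + 35*v^4/4 + 135*v^3/8 - 33*v^2/2 - 281*v/8 + 189/8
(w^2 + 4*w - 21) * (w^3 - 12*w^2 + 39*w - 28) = w^5 - 8*w^4 - 30*w^3 + 380*w^2 - 931*w + 588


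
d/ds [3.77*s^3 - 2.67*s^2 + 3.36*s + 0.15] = 11.31*s^2 - 5.34*s + 3.36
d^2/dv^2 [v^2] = 2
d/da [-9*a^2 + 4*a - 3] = 4 - 18*a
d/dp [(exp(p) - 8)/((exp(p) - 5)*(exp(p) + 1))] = (-exp(2*p) + 16*exp(p) - 37)*exp(p)/(exp(4*p) - 8*exp(3*p) + 6*exp(2*p) + 40*exp(p) + 25)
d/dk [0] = 0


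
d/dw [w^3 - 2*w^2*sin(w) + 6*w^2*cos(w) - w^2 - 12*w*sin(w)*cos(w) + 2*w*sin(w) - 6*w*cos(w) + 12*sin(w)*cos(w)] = -6*w^2*sin(w) - 2*w^2*cos(w) + 3*w^2 + 2*w*sin(w) + 14*w*cos(w) - 12*w*cos(2*w) - 2*w + 2*sin(w) - 6*sin(2*w) - 6*cos(w) + 12*cos(2*w)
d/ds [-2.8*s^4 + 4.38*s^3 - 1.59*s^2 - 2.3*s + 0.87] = -11.2*s^3 + 13.14*s^2 - 3.18*s - 2.3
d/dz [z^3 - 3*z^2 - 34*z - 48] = 3*z^2 - 6*z - 34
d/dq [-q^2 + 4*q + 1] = 4 - 2*q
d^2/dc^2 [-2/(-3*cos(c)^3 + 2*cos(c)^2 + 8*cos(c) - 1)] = 128*((-23*cos(c) - 16*cos(2*c) + 27*cos(3*c))*(-23*cos(c) - 4*cos(2*c) + 3*cos(3*c))/16 + 2*(-9*cos(c)^2 + 4*cos(c) + 8)^2*sin(c)^2)/(-23*cos(c) - 4*cos(2*c) + 3*cos(3*c))^3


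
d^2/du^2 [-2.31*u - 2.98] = 0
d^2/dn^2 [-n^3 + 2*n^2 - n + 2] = 4 - 6*n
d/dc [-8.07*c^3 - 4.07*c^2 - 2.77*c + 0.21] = -24.21*c^2 - 8.14*c - 2.77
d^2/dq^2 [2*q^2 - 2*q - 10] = 4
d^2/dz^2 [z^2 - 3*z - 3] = 2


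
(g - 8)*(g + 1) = g^2 - 7*g - 8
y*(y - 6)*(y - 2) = y^3 - 8*y^2 + 12*y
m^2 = m^2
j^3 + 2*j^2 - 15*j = j*(j - 3)*(j + 5)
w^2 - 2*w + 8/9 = (w - 4/3)*(w - 2/3)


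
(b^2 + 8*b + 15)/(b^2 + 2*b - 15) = (b + 3)/(b - 3)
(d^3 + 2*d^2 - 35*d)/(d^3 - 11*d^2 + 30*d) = (d + 7)/(d - 6)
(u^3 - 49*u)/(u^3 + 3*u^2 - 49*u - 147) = u/(u + 3)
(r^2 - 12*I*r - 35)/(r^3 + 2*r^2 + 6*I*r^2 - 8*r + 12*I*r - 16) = (r^2 - 12*I*r - 35)/(r^3 + r^2*(2 + 6*I) + r*(-8 + 12*I) - 16)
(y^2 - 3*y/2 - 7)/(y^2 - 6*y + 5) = (y^2 - 3*y/2 - 7)/(y^2 - 6*y + 5)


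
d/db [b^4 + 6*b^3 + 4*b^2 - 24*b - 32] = 4*b^3 + 18*b^2 + 8*b - 24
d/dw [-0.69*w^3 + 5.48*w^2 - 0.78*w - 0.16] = -2.07*w^2 + 10.96*w - 0.78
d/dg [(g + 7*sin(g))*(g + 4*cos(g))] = -(g + 7*sin(g))*(4*sin(g) - 1) + (g + 4*cos(g))*(7*cos(g) + 1)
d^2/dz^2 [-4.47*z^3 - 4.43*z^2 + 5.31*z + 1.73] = -26.82*z - 8.86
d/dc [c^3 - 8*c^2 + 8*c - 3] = 3*c^2 - 16*c + 8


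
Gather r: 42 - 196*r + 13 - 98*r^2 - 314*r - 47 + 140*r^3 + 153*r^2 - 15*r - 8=140*r^3 + 55*r^2 - 525*r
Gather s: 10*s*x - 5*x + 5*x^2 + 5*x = 10*s*x + 5*x^2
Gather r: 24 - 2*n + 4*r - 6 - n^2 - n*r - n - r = -n^2 - 3*n + r*(3 - n) + 18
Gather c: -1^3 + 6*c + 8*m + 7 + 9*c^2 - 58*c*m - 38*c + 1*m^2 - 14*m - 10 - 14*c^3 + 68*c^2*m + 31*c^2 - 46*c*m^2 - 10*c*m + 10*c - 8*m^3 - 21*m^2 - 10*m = -14*c^3 + c^2*(68*m + 40) + c*(-46*m^2 - 68*m - 22) - 8*m^3 - 20*m^2 - 16*m - 4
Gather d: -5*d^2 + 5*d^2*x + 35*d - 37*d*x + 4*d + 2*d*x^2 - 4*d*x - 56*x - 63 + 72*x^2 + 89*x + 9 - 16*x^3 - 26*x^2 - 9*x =d^2*(5*x - 5) + d*(2*x^2 - 41*x + 39) - 16*x^3 + 46*x^2 + 24*x - 54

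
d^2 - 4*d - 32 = (d - 8)*(d + 4)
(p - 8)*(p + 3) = p^2 - 5*p - 24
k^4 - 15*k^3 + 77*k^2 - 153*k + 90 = (k - 6)*(k - 5)*(k - 3)*(k - 1)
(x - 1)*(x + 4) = x^2 + 3*x - 4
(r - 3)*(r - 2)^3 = r^4 - 9*r^3 + 30*r^2 - 44*r + 24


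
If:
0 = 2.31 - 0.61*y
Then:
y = 3.79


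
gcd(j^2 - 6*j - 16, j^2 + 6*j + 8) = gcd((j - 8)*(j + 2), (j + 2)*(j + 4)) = j + 2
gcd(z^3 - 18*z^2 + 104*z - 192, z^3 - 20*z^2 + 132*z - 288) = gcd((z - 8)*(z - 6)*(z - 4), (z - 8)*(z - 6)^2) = z^2 - 14*z + 48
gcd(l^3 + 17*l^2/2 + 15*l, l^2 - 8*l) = l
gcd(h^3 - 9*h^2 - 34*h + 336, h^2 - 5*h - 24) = h - 8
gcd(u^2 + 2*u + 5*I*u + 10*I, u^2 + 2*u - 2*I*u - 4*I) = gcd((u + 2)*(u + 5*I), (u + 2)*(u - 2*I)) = u + 2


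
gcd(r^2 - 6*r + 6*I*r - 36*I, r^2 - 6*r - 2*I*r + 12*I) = r - 6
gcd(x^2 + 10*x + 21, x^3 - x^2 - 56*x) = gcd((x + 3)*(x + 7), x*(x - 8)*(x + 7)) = x + 7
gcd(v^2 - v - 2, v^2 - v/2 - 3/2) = v + 1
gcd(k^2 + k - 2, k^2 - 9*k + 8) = k - 1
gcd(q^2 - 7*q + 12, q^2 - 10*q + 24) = q - 4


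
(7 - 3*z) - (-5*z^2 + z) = 5*z^2 - 4*z + 7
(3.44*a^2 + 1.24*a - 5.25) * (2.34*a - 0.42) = 8.0496*a^3 + 1.4568*a^2 - 12.8058*a + 2.205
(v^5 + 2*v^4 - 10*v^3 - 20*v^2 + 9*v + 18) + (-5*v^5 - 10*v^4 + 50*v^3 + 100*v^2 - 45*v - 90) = -4*v^5 - 8*v^4 + 40*v^3 + 80*v^2 - 36*v - 72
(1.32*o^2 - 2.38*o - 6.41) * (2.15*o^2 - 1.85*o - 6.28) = 2.838*o^4 - 7.559*o^3 - 17.6681*o^2 + 26.8049*o + 40.2548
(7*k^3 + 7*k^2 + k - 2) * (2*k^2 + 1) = 14*k^5 + 14*k^4 + 9*k^3 + 3*k^2 + k - 2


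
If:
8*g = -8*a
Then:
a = -g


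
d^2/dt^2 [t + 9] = 0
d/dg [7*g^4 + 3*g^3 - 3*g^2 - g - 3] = 28*g^3 + 9*g^2 - 6*g - 1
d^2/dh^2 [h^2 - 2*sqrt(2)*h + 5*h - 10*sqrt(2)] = 2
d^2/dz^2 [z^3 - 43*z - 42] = 6*z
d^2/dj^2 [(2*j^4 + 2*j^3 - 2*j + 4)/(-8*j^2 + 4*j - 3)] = 4*(-64*j^6 + 96*j^5 - 120*j^4 + 168*j^3 - 402*j^2 + 93*j + 28)/(512*j^6 - 768*j^5 + 960*j^4 - 640*j^3 + 360*j^2 - 108*j + 27)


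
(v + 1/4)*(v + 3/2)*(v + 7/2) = v^3 + 21*v^2/4 + 13*v/2 + 21/16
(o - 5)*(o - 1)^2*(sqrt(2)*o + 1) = sqrt(2)*o^4 - 7*sqrt(2)*o^3 + o^3 - 7*o^2 + 11*sqrt(2)*o^2 - 5*sqrt(2)*o + 11*o - 5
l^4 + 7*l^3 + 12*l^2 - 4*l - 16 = (l - 1)*(l + 2)^2*(l + 4)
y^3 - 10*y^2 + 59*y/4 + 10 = (y - 8)*(y - 5/2)*(y + 1/2)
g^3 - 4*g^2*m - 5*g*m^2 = g*(g - 5*m)*(g + m)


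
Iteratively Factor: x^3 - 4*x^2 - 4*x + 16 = (x - 4)*(x^2 - 4) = (x - 4)*(x + 2)*(x - 2)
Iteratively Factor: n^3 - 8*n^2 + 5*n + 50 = (n - 5)*(n^2 - 3*n - 10) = (n - 5)^2*(n + 2)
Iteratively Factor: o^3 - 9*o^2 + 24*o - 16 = (o - 1)*(o^2 - 8*o + 16) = (o - 4)*(o - 1)*(o - 4)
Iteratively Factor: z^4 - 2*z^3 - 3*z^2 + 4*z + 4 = (z + 1)*(z^3 - 3*z^2 + 4) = (z - 2)*(z + 1)*(z^2 - z - 2) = (z - 2)*(z + 1)^2*(z - 2)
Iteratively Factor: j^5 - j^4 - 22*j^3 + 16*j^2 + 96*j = (j - 3)*(j^4 + 2*j^3 - 16*j^2 - 32*j) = (j - 3)*(j + 2)*(j^3 - 16*j) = j*(j - 3)*(j + 2)*(j^2 - 16) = j*(j - 3)*(j + 2)*(j + 4)*(j - 4)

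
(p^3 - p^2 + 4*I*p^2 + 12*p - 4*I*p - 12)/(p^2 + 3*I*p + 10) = (p^2 + p*(-1 + 6*I) - 6*I)/(p + 5*I)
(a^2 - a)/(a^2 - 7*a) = (a - 1)/(a - 7)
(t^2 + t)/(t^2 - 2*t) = (t + 1)/(t - 2)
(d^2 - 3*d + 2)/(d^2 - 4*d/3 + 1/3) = 3*(d - 2)/(3*d - 1)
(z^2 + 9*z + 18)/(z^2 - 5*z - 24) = (z + 6)/(z - 8)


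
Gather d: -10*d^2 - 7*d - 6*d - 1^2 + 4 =-10*d^2 - 13*d + 3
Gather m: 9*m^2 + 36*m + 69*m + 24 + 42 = 9*m^2 + 105*m + 66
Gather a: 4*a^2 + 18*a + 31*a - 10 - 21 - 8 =4*a^2 + 49*a - 39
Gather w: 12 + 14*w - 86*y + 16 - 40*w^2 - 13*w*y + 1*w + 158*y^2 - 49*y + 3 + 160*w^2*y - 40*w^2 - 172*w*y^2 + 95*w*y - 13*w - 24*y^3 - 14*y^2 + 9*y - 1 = w^2*(160*y - 80) + w*(-172*y^2 + 82*y + 2) - 24*y^3 + 144*y^2 - 126*y + 30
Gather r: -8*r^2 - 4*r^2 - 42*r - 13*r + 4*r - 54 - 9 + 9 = -12*r^2 - 51*r - 54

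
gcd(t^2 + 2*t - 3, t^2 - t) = t - 1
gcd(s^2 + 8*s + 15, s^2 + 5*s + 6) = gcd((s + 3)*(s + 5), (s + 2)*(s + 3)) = s + 3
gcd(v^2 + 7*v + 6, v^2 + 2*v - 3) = 1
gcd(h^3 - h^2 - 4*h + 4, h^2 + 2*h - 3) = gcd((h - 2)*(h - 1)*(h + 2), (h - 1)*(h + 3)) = h - 1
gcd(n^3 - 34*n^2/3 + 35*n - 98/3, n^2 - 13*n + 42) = n - 7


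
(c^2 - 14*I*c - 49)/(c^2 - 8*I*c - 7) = (c - 7*I)/(c - I)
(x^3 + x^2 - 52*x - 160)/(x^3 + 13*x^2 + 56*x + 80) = (x - 8)/(x + 4)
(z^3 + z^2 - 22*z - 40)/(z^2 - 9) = (z^3 + z^2 - 22*z - 40)/(z^2 - 9)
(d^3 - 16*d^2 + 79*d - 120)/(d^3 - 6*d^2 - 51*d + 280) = (d - 3)/(d + 7)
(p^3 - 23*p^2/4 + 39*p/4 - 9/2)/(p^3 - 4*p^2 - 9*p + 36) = (p^2 - 11*p/4 + 3/2)/(p^2 - p - 12)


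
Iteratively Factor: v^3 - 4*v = (v - 2)*(v^2 + 2*v) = (v - 2)*(v + 2)*(v)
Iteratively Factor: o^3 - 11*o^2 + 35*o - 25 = (o - 1)*(o^2 - 10*o + 25) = (o - 5)*(o - 1)*(o - 5)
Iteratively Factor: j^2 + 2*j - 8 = (j + 4)*(j - 2)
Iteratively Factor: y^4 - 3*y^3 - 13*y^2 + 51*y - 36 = (y - 3)*(y^3 - 13*y + 12) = (y - 3)*(y + 4)*(y^2 - 4*y + 3) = (y - 3)^2*(y + 4)*(y - 1)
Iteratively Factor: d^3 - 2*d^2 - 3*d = (d + 1)*(d^2 - 3*d) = (d - 3)*(d + 1)*(d)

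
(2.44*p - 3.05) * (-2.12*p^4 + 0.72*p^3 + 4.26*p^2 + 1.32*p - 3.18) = -5.1728*p^5 + 8.2228*p^4 + 8.1984*p^3 - 9.7722*p^2 - 11.7852*p + 9.699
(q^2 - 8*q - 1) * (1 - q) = -q^3 + 9*q^2 - 7*q - 1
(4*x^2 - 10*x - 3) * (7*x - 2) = 28*x^3 - 78*x^2 - x + 6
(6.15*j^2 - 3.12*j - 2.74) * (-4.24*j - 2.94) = -26.076*j^3 - 4.8522*j^2 + 20.7904*j + 8.0556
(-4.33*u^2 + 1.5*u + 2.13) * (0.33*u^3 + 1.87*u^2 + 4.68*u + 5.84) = -1.4289*u^5 - 7.6021*u^4 - 16.7565*u^3 - 14.2841*u^2 + 18.7284*u + 12.4392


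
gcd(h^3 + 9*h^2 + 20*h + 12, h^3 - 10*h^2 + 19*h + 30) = h + 1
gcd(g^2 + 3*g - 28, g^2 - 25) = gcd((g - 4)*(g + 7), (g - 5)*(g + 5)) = 1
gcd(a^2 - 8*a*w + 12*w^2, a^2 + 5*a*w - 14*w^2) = -a + 2*w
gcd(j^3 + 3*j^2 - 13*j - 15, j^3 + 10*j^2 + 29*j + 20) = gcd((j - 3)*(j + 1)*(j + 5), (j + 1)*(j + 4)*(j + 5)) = j^2 + 6*j + 5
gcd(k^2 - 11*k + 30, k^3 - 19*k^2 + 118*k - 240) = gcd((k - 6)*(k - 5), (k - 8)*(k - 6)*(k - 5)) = k^2 - 11*k + 30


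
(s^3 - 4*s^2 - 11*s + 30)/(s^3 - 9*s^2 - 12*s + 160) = (s^2 + s - 6)/(s^2 - 4*s - 32)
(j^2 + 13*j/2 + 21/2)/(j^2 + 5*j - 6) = (2*j^2 + 13*j + 21)/(2*(j^2 + 5*j - 6))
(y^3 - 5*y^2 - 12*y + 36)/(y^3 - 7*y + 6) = (y - 6)/(y - 1)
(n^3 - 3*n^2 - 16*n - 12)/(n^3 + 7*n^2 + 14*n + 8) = (n - 6)/(n + 4)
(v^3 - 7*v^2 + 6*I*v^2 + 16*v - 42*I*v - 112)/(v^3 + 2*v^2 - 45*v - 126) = (v^2 + 6*I*v + 16)/(v^2 + 9*v + 18)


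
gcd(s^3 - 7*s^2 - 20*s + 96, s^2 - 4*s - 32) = s^2 - 4*s - 32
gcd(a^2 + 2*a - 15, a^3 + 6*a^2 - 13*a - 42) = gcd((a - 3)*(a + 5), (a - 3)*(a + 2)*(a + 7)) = a - 3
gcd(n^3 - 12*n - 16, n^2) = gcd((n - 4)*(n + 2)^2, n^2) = 1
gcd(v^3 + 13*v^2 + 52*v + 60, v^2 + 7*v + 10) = v^2 + 7*v + 10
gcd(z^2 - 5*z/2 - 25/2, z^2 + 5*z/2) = z + 5/2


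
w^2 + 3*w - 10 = (w - 2)*(w + 5)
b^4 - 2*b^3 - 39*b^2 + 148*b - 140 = (b - 5)*(b - 2)^2*(b + 7)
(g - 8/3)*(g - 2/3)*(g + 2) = g^3 - 4*g^2/3 - 44*g/9 + 32/9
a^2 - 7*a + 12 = (a - 4)*(a - 3)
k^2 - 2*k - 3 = (k - 3)*(k + 1)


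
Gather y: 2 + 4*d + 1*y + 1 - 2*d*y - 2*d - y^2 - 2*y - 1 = 2*d - y^2 + y*(-2*d - 1) + 2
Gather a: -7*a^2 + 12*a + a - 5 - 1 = -7*a^2 + 13*a - 6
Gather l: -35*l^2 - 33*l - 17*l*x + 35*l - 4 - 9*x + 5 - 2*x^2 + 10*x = -35*l^2 + l*(2 - 17*x) - 2*x^2 + x + 1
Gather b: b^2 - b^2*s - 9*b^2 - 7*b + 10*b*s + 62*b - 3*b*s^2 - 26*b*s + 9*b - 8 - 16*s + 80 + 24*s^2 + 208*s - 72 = b^2*(-s - 8) + b*(-3*s^2 - 16*s + 64) + 24*s^2 + 192*s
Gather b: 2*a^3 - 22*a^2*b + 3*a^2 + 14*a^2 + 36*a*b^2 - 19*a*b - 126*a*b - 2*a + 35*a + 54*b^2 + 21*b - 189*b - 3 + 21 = 2*a^3 + 17*a^2 + 33*a + b^2*(36*a + 54) + b*(-22*a^2 - 145*a - 168) + 18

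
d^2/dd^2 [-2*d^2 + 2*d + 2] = -4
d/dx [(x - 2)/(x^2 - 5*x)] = (-x^2 + 4*x - 10)/(x^2*(x^2 - 10*x + 25))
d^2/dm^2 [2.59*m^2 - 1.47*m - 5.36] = 5.18000000000000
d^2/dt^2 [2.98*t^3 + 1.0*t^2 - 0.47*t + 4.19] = 17.88*t + 2.0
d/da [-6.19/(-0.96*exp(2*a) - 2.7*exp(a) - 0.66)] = (-11.8848*exp(a) - 16.713)*exp(a)/(0.96*exp(2*a) + 2.7*exp(a) + 0.66)^2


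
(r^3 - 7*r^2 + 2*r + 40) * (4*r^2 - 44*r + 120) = 4*r^5 - 72*r^4 + 436*r^3 - 768*r^2 - 1520*r + 4800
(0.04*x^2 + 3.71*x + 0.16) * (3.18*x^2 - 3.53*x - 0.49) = 0.1272*x^4 + 11.6566*x^3 - 12.6071*x^2 - 2.3827*x - 0.0784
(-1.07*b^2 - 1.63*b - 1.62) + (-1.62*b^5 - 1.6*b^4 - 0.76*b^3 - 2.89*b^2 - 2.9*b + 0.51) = -1.62*b^5 - 1.6*b^4 - 0.76*b^3 - 3.96*b^2 - 4.53*b - 1.11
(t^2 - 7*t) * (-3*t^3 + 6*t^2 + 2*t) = -3*t^5 + 27*t^4 - 40*t^3 - 14*t^2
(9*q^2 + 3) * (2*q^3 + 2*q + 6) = 18*q^5 + 24*q^3 + 54*q^2 + 6*q + 18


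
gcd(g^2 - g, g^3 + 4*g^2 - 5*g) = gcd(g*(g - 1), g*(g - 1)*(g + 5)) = g^2 - g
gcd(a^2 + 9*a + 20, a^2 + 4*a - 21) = 1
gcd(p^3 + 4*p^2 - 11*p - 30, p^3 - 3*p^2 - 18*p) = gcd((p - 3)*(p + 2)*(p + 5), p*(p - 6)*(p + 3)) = 1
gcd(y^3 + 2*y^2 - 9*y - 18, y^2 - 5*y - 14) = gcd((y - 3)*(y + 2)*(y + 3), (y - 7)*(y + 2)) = y + 2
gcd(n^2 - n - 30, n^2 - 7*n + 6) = n - 6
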